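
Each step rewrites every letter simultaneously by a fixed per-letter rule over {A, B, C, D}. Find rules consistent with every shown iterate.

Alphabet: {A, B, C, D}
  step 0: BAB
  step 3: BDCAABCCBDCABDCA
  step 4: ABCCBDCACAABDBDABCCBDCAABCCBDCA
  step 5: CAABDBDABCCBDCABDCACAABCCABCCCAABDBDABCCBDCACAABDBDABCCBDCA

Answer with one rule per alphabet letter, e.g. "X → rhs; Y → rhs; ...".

A->CA, B->A, C->BD, D->BCC

  step 4 ⇒ step 5: ABCCBDCACAABDBDABCCBDCAABCCBDCA ⇒ CA·A·BD·BD·A·BCC·BD·CA·BD·CA·CA·A·BCC·A·BCC·CA·A·BD·BD·A·BCC·BD·CA·CA·A·BD·BD·A·BCC·BD·CA
    A ↦ CA
    B ↦ A
    C ↦ BD
    D ↦ BCC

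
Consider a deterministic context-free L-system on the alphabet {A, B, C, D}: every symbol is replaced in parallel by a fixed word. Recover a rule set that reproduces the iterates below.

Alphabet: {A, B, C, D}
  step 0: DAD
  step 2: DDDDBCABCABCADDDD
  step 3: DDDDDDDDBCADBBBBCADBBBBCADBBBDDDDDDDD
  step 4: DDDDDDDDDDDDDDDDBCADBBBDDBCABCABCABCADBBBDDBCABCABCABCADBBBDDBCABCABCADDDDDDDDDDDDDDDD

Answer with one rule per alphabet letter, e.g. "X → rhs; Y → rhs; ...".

A->BBB, B->BCA, C->D, D->DD

  step 3 ⇒ step 4: DDDDDDDDBCADBBBBCADBBBBCADBBBDDDDDDDD ⇒ DD·DD·DD·DD·DD·DD·DD·DD·BCA·D·BBB·DD·BCA·BCA·BCA·BCA·D·BBB·DD·BCA·BCA·BCA·BCA·D·BBB·DD·BCA·BCA·BCA·DD·DD·DD·DD·DD·DD·DD·DD
    A ↦ BBB
    B ↦ BCA
    C ↦ D
    D ↦ DD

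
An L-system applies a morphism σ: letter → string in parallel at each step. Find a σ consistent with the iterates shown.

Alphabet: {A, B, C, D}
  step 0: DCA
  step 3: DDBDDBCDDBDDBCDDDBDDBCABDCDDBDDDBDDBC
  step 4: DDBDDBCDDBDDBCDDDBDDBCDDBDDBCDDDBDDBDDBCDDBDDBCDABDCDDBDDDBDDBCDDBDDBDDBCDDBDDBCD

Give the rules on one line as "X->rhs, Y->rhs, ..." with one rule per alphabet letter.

  step 3 ⇒ step 4: DDBDDBCDDBDDBCDDDBDDBCABDCDDBDDDBDDBC ⇒ DDB·DDB·C·DDB·DDB·C·D·DDB·DDB·C·DDB·DDB·C·D·DDB·DDB·DDB·C·DDB·DDB·C·D·ABD·C·DDB·D·DDB·DDB·C·DDB·DDB·DDB·C·DDB·DDB·C·D
    A ↦ ABD
    B ↦ C
    C ↦ D
    D ↦ DDB

A->ABD, B->C, C->D, D->DDB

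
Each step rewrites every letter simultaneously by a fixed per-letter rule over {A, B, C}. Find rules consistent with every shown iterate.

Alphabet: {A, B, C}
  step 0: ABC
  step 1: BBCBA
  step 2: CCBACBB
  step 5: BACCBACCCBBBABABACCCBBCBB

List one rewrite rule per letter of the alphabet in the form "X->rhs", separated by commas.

  step 1 ⇒ step 2: BBCBA ⇒ C·C·BA·C·BB
    A ↦ BB
    B ↦ C
    C ↦ BA

A->BB, B->C, C->BA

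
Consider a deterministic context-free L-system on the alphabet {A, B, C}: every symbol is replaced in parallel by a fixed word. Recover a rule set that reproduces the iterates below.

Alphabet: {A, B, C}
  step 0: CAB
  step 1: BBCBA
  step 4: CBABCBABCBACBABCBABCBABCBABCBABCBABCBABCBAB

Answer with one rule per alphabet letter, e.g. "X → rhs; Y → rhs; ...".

  step 0 ⇒ step 1: CAB ⇒ B·B·CBA
    A ↦ B
    B ↦ CBA
    C ↦ B

A->B, B->CBA, C->B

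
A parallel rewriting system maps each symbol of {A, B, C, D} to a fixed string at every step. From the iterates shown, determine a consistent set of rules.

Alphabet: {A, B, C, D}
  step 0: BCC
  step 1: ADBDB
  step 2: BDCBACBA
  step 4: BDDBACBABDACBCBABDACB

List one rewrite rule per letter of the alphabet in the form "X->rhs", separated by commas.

  step 1 ⇒ step 2: ADBDB ⇒ BD·CB·A·CB·A
    A ↦ BD
    B ↦ A
    D ↦ CB
  step 0 ⇒ step 1: BCC ⇒ A·DB·DB
    C ↦ DB

A->BD, B->A, C->DB, D->CB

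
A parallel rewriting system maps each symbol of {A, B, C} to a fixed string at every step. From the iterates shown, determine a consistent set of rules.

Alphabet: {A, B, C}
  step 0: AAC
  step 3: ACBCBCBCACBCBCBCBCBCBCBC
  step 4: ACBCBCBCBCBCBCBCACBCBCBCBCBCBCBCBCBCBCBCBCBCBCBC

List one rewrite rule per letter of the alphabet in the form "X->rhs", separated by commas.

A->AC, B->BC, C->BC

  step 3 ⇒ step 4: ACBCBCBCACBCBCBCBCBCBCBC ⇒ AC·BC·BC·BC·BC·BC·BC·BC·AC·BC·BC·BC·BC·BC·BC·BC·BC·BC·BC·BC·BC·BC·BC·BC
    A ↦ AC
    B ↦ BC
    C ↦ BC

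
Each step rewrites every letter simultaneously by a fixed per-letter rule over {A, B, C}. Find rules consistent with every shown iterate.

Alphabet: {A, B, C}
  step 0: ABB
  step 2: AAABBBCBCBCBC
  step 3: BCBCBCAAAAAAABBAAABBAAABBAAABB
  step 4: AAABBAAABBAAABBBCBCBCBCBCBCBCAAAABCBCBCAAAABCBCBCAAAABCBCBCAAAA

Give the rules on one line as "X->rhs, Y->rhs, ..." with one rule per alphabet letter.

A->BC, B->AA, C->ABB

  step 3 ⇒ step 4: BCBCBCAAAAAAABBAAABBAAABBAAABB ⇒ AA·ABB·AA·ABB·AA·ABB·BC·BC·BC·BC·BC·BC·BC·AA·AA·BC·BC·BC·AA·AA·BC·BC·BC·AA·AA·BC·BC·BC·AA·AA
    A ↦ BC
    B ↦ AA
    C ↦ ABB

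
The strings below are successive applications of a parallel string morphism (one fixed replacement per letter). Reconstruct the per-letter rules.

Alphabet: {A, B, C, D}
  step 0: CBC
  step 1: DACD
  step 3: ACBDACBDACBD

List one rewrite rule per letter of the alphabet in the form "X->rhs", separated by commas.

  step 0 ⇒ step 1: CBC ⇒ D·AC·D
    B ↦ AC
    C ↦ D
    A ↦ B  (constrained at step 1)
    D ↦ BD  (constrained at step 1)

A->B, B->AC, C->D, D->BD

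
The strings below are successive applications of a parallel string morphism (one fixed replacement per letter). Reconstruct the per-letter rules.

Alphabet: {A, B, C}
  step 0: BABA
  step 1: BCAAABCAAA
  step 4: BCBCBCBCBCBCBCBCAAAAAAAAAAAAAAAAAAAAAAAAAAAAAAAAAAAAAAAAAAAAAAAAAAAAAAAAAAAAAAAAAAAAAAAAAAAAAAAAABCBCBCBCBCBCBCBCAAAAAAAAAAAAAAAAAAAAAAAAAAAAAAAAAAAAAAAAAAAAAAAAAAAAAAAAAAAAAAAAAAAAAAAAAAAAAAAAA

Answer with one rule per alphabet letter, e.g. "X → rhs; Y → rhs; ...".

A->AAA, B->BC, C->BC

  step 0 ⇒ step 1: BABA ⇒ BC·AAA·BC·AAA
    A ↦ AAA
    B ↦ BC
    C ↦ BC  (constrained at step 1)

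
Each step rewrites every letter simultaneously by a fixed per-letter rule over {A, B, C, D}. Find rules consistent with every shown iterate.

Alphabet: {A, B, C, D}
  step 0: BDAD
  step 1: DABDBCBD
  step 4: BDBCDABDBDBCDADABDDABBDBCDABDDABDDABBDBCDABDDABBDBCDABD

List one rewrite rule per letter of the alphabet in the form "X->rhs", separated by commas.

  step 0 ⇒ step 1: BDAD ⇒ DA·BD·BC·BD
    A ↦ BC
    B ↦ DA
    D ↦ BD
    C ↦ B  (constrained at step 1)

A->BC, B->DA, C->B, D->BD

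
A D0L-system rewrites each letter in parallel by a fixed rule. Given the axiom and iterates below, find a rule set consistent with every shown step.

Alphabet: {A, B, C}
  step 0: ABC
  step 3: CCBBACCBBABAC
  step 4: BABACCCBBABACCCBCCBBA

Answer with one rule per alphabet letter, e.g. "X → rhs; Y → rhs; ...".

  step 3 ⇒ step 4: CCBBACCBBABAC ⇒ BA·BA·C·C·CB·BA·BA·C·C·CB·C·CB·BA
    A ↦ CB
    B ↦ C
    C ↦ BA

A->CB, B->C, C->BA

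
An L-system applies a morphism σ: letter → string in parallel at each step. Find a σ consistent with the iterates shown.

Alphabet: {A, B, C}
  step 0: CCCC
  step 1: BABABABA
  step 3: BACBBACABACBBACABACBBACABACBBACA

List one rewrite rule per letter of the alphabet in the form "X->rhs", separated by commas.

  step 0 ⇒ step 1: CCCC ⇒ BA·BA·BA·BA
    C ↦ BA
    A ↦ CA  (constrained at step 1)
    B ↦ CB  (constrained at step 1)

A->CA, B->CB, C->BA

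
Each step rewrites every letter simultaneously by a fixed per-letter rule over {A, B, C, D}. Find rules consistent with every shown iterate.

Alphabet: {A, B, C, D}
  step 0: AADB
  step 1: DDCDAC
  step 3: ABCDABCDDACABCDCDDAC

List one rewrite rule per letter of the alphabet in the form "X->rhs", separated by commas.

A->D, B->AC, C->AB, D->CD

  step 0 ⇒ step 1: AADB ⇒ D·D·CD·AC
    A ↦ D
    B ↦ AC
    D ↦ CD
    C ↦ AB  (constrained at step 1)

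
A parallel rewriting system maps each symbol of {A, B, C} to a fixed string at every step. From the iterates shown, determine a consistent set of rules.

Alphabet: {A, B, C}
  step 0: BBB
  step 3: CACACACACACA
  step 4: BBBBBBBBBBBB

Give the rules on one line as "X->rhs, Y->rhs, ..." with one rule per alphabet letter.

A->B, B->CA, C->B

  step 3 ⇒ step 4: CACACACACACA ⇒ B·B·B·B·B·B·B·B·B·B·B·B
    A ↦ B
    C ↦ B
    B ↦ CA  (constrained at step 0)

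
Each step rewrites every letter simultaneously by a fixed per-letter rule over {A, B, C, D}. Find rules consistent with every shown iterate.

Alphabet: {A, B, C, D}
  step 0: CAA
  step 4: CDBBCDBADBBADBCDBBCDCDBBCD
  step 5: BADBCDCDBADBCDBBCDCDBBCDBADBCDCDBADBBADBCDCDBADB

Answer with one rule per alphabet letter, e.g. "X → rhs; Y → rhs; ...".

  step 4 ⇒ step 5: CDBBCDBADBBADBCDBBCDCDBBCD ⇒ BAD·B·CD·CD·BAD·B·CD·B·B·CD·CD·B·B·CD·BAD·B·CD·CD·BAD·B·BAD·B·CD·CD·BAD·B
    A ↦ B
    B ↦ CD
    C ↦ BAD
    D ↦ B

A->B, B->CD, C->BAD, D->B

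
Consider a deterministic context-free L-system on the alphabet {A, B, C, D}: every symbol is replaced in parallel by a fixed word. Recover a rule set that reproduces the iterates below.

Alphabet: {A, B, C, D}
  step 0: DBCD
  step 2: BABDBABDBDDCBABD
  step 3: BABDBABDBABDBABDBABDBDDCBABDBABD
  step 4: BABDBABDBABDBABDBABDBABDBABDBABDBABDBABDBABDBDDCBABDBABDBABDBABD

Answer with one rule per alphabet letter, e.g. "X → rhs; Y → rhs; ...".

  step 3 ⇒ step 4: BABDBABDBABDBABDBABDBDDCBABDBABD ⇒ BA·BD·BA·BD·BA·BD·BA·BD·BA·BD·BA·BD·BA·BD·BA·BD·BA·BD·BA·BD·BA·BD·BD·DC·BA·BD·BA·BD·BA·BD·BA·BD
    A ↦ BD
    B ↦ BA
    C ↦ DC
    D ↦ BD

A->BD, B->BA, C->DC, D->BD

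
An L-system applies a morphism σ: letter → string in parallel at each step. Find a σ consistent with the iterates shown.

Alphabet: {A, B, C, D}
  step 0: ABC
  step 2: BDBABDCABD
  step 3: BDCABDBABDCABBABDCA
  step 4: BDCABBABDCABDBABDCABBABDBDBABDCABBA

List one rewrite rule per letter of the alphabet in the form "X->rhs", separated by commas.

  step 3 ⇒ step 4: BDCABDBABDCABBABDCA ⇒ BD·CA·B·BA·BD·CA·BD·BA·BD·CA·B·BA·BD·BD·BA·BD·CA·B·BA
    A ↦ BA
    B ↦ BD
    C ↦ B
    D ↦ CA

A->BA, B->BD, C->B, D->CA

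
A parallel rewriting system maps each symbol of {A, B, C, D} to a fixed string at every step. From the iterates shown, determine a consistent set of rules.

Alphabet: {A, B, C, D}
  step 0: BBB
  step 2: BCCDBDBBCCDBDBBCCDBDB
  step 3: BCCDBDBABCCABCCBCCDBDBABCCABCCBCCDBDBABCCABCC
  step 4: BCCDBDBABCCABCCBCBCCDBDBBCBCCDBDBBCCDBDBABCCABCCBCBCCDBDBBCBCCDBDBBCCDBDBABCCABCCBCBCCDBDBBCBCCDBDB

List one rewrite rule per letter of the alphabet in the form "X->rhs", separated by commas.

  step 3 ⇒ step 4: BCCDBDBABCCABCCBCCDBDBABCCABCCBCCDBDBABCCABCC ⇒ BCC·DB·DB·A·BCC·A·BCC·BC·BCC·DB·DB·BC·BCC·DB·DB·BCC·DB·DB·A·BCC·A·BCC·BC·BCC·DB·DB·BC·BCC·DB·DB·BCC·DB·DB·A·BCC·A·BCC·BC·BCC·DB·DB·BC·BCC·DB·DB
    A ↦ BC
    B ↦ BCC
    C ↦ DB
    D ↦ A

A->BC, B->BCC, C->DB, D->A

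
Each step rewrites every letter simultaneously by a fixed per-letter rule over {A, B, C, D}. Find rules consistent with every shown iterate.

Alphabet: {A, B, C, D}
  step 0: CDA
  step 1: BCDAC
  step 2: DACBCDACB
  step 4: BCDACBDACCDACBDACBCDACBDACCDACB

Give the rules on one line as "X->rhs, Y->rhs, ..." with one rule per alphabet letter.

A->AC, B->DAC, C->B, D->CD

  step 1 ⇒ step 2: BCDAC ⇒ DAC·B·CD·AC·B
    A ↦ AC
    B ↦ DAC
    C ↦ B
    D ↦ CD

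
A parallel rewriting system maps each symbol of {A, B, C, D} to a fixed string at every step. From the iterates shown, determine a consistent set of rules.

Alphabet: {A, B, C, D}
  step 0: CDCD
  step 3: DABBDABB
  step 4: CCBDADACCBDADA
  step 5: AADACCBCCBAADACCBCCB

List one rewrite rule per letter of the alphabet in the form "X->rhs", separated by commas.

A->B, B->DA, C->A, D->CC

  step 4 ⇒ step 5: CCBDADACCBDADA ⇒ A·A·DA·CC·B·CC·B·A·A·DA·CC·B·CC·B
    A ↦ B
    B ↦ DA
    C ↦ A
    D ↦ CC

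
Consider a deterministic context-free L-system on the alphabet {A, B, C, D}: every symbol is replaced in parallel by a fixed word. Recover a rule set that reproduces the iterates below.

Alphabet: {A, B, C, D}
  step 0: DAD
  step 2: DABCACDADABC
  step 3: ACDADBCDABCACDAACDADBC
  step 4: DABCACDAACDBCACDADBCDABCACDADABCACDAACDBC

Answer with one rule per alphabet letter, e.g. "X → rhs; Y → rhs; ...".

  step 3 ⇒ step 4: ACDADBCDABCACDAACDADBC ⇒ DA·BC·AC·DA·AC·D·BC·AC·DA·D·BC·DA·BC·AC·DA·DA·BC·AC·DA·AC·D·BC
    A ↦ DA
    B ↦ D
    C ↦ BC
    D ↦ AC

A->DA, B->D, C->BC, D->AC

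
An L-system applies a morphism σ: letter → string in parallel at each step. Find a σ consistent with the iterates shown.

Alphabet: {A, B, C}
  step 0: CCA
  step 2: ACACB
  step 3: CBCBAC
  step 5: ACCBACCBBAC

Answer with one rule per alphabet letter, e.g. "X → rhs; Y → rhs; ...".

  step 2 ⇒ step 3: ACACB ⇒ C·B·C·B·AC
    A ↦ C
    B ↦ AC
    C ↦ B

A->C, B->AC, C->B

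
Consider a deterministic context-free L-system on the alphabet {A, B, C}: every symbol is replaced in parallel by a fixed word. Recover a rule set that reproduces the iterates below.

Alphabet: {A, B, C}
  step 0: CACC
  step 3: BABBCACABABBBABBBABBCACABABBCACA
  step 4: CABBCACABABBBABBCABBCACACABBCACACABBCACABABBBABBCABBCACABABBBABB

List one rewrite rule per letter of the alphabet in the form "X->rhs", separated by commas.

  step 3 ⇒ step 4: BABBCACABABBBABBBABBCACABABBCACA ⇒ CA·BB·CA·CA·BA·BB·BA·BB·CA·BB·CA·CA·CA·BB·CA·CA·CA·BB·CA·CA·BA·BB·BA·BB·CA·BB·CA·CA·BA·BB·BA·BB
    A ↦ BB
    B ↦ CA
    C ↦ BA

A->BB, B->CA, C->BA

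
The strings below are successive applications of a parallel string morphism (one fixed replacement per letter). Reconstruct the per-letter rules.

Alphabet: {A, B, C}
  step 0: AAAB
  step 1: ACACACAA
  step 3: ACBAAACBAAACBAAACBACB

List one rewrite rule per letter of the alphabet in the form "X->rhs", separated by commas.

  step 0 ⇒ step 1: AAAB ⇒ AC·AC·AC·AA
    A ↦ AC
    B ↦ AA
    C ↦ B  (constrained at step 1)

A->AC, B->AA, C->B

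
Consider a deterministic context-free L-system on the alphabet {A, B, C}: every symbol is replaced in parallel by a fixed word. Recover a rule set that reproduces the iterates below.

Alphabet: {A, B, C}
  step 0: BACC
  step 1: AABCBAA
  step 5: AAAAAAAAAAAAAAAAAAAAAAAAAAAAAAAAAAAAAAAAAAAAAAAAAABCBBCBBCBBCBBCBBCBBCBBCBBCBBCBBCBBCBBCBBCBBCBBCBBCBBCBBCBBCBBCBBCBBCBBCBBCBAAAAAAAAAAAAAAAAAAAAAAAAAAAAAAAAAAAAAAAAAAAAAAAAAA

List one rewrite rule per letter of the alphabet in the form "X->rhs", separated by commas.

A->BCB, B->AA, C->A

  step 0 ⇒ step 1: BACC ⇒ AA·BCB·A·A
    A ↦ BCB
    B ↦ AA
    C ↦ A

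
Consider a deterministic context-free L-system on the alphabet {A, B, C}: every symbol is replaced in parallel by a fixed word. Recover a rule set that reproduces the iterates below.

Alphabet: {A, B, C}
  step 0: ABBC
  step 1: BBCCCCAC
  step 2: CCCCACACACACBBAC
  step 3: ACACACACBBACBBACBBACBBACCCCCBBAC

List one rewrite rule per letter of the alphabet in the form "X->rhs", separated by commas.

A->BB, B->CC, C->AC

  step 2 ⇒ step 3: CCCCACACACACBBAC ⇒ AC·AC·AC·AC·BB·AC·BB·AC·BB·AC·BB·AC·CC·CC·BB·AC
    A ↦ BB
    B ↦ CC
    C ↦ AC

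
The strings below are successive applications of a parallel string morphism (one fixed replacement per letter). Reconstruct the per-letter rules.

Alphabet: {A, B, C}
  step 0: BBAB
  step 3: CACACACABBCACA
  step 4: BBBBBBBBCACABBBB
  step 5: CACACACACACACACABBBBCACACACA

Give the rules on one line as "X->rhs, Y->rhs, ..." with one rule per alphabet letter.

  step 4 ⇒ step 5: BBBBBBBBCACABBBB ⇒ CA·CA·CA·CA·CA·CA·CA·CA·B·B·B·B·CA·CA·CA·CA
    A ↦ B
    B ↦ CA
    C ↦ B

A->B, B->CA, C->B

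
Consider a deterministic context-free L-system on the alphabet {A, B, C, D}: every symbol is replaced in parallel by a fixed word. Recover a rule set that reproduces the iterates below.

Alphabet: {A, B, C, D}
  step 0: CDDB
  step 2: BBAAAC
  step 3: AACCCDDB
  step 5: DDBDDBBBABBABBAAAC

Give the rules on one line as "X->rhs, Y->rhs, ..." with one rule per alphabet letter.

  step 2 ⇒ step 3: BBAAAC ⇒ A·A·C·C·C·DDB
    A ↦ C
    B ↦ A
    C ↦ DDB
    D ↦ B  (constrained at step 0)

A->C, B->A, C->DDB, D->B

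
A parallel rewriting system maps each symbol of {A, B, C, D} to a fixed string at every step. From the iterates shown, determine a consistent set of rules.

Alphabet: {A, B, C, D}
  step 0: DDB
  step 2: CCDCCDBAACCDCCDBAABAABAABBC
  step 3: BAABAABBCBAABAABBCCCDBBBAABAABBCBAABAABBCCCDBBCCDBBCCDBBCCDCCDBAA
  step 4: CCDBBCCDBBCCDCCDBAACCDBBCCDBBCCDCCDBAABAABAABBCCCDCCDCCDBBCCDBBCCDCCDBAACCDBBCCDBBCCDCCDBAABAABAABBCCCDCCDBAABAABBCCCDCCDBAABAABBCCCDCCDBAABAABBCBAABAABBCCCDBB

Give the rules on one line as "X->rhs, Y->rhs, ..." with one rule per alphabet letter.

  step 3 ⇒ step 4: BAABAABBCBAABAABBCCCDBBBAABAABBCBAABAABBCCCDBBCCDBBCCDBBCCDCCDBAA ⇒ CCD·B·B·CCD·B·B·CCD·CCD·BAA·CCD·B·B·CCD·B·B·CCD·CCD·BAA·BAA·BAA·BBC·CCD·CCD·CCD·B·B·CCD·B·B·CCD·CCD·BAA·CCD·B·B·CCD·B·B·CCD·CCD·BAA·BAA·BAA·BBC·CCD·CCD·BAA·BAA·BBC·CCD·CCD·BAA·BAA·BBC·CCD·CCD·BAA·BAA·BBC·BAA·BAA·BBC·CCD·B·B
    A ↦ B
    B ↦ CCD
    C ↦ BAA
    D ↦ BBC

A->B, B->CCD, C->BAA, D->BBC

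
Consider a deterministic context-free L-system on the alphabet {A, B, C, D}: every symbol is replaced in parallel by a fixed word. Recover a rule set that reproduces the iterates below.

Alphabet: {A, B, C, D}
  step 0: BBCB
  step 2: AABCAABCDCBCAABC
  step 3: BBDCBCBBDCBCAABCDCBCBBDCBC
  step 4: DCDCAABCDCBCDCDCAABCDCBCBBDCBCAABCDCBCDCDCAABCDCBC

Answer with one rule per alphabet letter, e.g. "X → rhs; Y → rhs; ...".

  step 3 ⇒ step 4: BBDCBCBBDCBCAABCDCBCBBDCBC ⇒ DC·DC·AA·BC·DC·BC·DC·DC·AA·BC·DC·BC·B·B·DC·BC·AA·BC·DC·BC·DC·DC·AA·BC·DC·BC
    A ↦ B
    B ↦ DC
    C ↦ BC
    D ↦ AA

A->B, B->DC, C->BC, D->AA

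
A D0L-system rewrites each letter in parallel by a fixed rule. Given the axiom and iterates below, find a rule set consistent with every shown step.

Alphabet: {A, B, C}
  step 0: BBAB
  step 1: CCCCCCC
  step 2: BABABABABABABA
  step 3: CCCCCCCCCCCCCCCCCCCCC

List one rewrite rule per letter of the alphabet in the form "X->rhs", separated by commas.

  step 2 ⇒ step 3: BABABABABABABA ⇒ CC·C·CC·C·CC·C·CC·C·CC·C·CC·C·CC·C
    A ↦ C
    B ↦ CC
  step 1 ⇒ step 2: CCCCCCC ⇒ BA·BA·BA·BA·BA·BA·BA
    C ↦ BA

A->C, B->CC, C->BA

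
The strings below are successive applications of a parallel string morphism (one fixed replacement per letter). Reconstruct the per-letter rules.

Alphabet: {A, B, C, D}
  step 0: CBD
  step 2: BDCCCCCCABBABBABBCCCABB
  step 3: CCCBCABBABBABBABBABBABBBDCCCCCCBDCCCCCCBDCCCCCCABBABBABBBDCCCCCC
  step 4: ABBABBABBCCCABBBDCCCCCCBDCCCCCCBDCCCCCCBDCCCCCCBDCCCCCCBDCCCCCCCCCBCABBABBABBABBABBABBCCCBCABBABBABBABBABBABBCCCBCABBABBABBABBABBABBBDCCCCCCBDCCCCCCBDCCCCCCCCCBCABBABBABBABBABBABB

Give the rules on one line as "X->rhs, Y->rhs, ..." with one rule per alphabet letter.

A->BD, B->CCC, C->ABB, D->BC

  step 3 ⇒ step 4: CCCBCABBABBABBABBABBABBBDCCCCCCBDCCCCCCBDCCCCCCABBABBABBBDCCCCCC ⇒ ABB·ABB·ABB·CCC·ABB·BD·CCC·CCC·BD·CCC·CCC·BD·CCC·CCC·BD·CCC·CCC·BD·CCC·CCC·BD·CCC·CCC·CCC·BC·ABB·ABB·ABB·ABB·ABB·ABB·CCC·BC·ABB·ABB·ABB·ABB·ABB·ABB·CCC·BC·ABB·ABB·ABB·ABB·ABB·ABB·BD·CCC·CCC·BD·CCC·CCC·BD·CCC·CCC·CCC·BC·ABB·ABB·ABB·ABB·ABB·ABB
    A ↦ BD
    B ↦ CCC
    C ↦ ABB
    D ↦ BC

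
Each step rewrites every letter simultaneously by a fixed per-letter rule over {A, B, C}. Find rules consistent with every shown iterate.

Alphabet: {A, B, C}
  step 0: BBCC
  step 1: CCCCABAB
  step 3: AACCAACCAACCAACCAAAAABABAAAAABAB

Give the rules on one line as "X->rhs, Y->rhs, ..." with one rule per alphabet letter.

A->AA, B->CC, C->AB

  step 0 ⇒ step 1: BBCC ⇒ CC·CC·AB·AB
    B ↦ CC
    C ↦ AB
    A ↦ AA  (constrained at step 1)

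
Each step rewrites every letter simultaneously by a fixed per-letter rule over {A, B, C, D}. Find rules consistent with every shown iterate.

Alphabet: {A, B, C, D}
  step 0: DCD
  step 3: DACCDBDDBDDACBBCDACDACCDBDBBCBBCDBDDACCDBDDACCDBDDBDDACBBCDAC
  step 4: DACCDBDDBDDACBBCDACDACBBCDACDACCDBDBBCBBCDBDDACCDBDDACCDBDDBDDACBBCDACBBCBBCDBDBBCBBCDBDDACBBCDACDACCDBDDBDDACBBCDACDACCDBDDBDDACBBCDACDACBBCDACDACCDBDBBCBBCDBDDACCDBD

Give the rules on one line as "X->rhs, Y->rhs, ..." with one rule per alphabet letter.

  step 3 ⇒ step 4: DACCDBDDBDDACBBCDACDACCDBDBBCBBCDBDDACCDBDDACCDBDDBDDACBBCDAC ⇒ DAC·C·DBD·DBD·DAC·BBC·DAC·DAC·BBC·DAC·DAC·C·DBD·BBC·BBC·DBD·DAC·C·DBD·DAC·C·DBD·DBD·DAC·BBC·DAC·BBC·BBC·DBD·BBC·BBC·DBD·DAC·BBC·DAC·DAC·C·DBD·DBD·DAC·BBC·DAC·DAC·C·DBD·DBD·DAC·BBC·DAC·DAC·BBC·DAC·DAC·C·DBD·BBC·BBC·DBD·DAC·C·DBD
    A ↦ C
    B ↦ BBC
    C ↦ DBD
    D ↦ DAC

A->C, B->BBC, C->DBD, D->DAC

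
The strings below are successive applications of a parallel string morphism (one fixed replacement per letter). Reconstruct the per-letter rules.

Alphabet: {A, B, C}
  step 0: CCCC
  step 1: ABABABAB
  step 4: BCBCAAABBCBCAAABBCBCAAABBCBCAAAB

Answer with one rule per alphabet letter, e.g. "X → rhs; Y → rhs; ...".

  step 0 ⇒ step 1: CCCC ⇒ AB·AB·AB·AB
    C ↦ AB
    A ↦ BC  (constrained at step 1)
    B ↦ A  (constrained at step 1)

A->BC, B->A, C->AB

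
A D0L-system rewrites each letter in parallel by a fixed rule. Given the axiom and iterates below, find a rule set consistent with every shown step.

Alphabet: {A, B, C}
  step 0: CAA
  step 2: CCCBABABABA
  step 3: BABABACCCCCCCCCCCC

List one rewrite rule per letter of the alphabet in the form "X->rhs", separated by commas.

  step 2 ⇒ step 3: CCCBABABABA ⇒ BA·BA·BA·C·CC·C·CC·C·CC·C·CC
    A ↦ CC
    B ↦ C
    C ↦ BA

A->CC, B->C, C->BA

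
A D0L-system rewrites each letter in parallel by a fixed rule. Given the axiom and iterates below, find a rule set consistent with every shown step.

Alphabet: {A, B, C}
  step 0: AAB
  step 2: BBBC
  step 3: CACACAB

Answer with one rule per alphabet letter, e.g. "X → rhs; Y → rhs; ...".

A->C, B->CA, C->B

  step 2 ⇒ step 3: BBBC ⇒ CA·CA·CA·B
    B ↦ CA
    C ↦ B
    A ↦ C  (constrained at step 0)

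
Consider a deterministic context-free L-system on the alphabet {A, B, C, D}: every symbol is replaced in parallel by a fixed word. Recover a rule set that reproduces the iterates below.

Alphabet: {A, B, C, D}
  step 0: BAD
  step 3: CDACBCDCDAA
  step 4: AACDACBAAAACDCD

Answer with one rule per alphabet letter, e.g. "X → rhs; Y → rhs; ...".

  step 3 ⇒ step 4: CDACBCDCDAA ⇒ A·A·CD·A·CB·A·A·A·A·CD·CD
    A ↦ CD
    B ↦ CB
    C ↦ A
    D ↦ A

A->CD, B->CB, C->A, D->A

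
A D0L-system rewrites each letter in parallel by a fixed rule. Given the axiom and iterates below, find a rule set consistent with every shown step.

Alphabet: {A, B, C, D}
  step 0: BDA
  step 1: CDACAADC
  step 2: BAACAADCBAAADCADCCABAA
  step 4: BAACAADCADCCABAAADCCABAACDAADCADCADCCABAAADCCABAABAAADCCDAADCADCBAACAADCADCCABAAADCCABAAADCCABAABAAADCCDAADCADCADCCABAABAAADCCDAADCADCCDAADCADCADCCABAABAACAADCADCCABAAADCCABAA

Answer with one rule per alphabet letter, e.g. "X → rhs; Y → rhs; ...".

  step 1 ⇒ step 2: CDACAADC ⇒ BAA·CA·ADC·BAA·ADC·ADC·CA·BAA
    A ↦ ADC
    C ↦ BAA
    D ↦ CA
  step 0 ⇒ step 1: BDA ⇒ CDA·CA·ADC
    B ↦ CDA

A->ADC, B->CDA, C->BAA, D->CA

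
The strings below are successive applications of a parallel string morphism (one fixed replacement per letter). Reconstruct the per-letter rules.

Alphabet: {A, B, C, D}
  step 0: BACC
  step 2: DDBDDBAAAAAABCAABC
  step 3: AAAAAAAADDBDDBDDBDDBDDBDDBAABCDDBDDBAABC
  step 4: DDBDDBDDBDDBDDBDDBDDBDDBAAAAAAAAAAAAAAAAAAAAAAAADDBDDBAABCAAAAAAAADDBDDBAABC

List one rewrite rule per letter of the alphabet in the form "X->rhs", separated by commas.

  step 3 ⇒ step 4: AAAAAAAADDBDDBDDBDDBDDBDDBAABCDDBDDBAABC ⇒ DDB·DDB·DDB·DDB·DDB·DDB·DDB·DDB·A·A·AA·A·A·AA·A·A·AA·A·A·AA·A·A·AA·A·A·AA·DDB·DDB·AA·BC·A·A·AA·A·A·AA·DDB·DDB·AA·BC
    A ↦ DDB
    B ↦ AA
    C ↦ BC
    D ↦ A

A->DDB, B->AA, C->BC, D->A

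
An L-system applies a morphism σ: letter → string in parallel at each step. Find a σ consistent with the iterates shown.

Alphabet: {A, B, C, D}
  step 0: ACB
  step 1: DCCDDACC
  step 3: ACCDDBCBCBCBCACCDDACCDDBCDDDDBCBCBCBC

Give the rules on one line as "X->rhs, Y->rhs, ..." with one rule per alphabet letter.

A->DCC, B->ACC, C->DD, D->BC

  step 0 ⇒ step 1: ACB ⇒ DCC·DD·ACC
    A ↦ DCC
    B ↦ ACC
    C ↦ DD
    D ↦ BC  (constrained at step 1)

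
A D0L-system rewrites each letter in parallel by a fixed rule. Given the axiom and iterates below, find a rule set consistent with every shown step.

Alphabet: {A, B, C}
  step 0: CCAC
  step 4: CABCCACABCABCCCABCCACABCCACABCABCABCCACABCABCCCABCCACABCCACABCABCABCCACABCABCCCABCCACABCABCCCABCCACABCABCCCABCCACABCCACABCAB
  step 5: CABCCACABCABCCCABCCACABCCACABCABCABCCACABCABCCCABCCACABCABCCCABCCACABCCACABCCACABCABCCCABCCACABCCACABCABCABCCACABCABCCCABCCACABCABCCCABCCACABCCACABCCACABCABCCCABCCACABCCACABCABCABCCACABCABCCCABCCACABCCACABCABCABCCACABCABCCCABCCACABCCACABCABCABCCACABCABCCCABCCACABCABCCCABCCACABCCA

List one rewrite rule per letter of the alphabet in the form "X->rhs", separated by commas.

A->CC, B->A, C->CAB

  step 4 ⇒ step 5: CABCCACABCABCCCABCCACABCCACABCABCABCCACABCABCCCABCCACABCCACABCABCABCCACABCABCCCABCCACABCABCCCABCCACABCABCCCABCCACABCCACABCAB ⇒ CAB·CC·A·CAB·CAB·CC·CAB·CC·A·CAB·CC·A·CAB·CAB·CAB·CC·A·CAB·CAB·CC·CAB·CC·A·CAB·CAB·CC·CAB·CC·A·CAB·CC·A·CAB·CC·A·CAB·CAB·CC·CAB·CC·A·CAB·CC·A·CAB·CAB·CAB·CC·A·CAB·CAB·CC·CAB·CC·A·CAB·CAB·CC·CAB·CC·A·CAB·CC·A·CAB·CC·A·CAB·CAB·CC·CAB·CC·A·CAB·CC·A·CAB·CAB·CAB·CC·A·CAB·CAB·CC·CAB·CC·A·CAB·CC·A·CAB·CAB·CAB·CC·A·CAB·CAB·CC·CAB·CC·A·CAB·CC·A·CAB·CAB·CAB·CC·A·CAB·CAB·CC·CAB·CC·A·CAB·CAB·CC·CAB·CC·A·CAB·CC·A
    A ↦ CC
    B ↦ A
    C ↦ CAB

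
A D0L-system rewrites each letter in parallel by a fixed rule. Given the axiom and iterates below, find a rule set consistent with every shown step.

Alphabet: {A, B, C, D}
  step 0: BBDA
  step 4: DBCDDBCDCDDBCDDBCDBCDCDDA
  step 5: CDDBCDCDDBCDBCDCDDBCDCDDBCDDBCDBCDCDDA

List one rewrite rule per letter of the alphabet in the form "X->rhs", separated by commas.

  step 4 ⇒ step 5: DBCDDBCDCDDBCDDBCDBCDCDDA ⇒ CD·D·B·CD·CD·D·B·CD·B·CD·CD·D·B·CD·CD·D·B·CD·D·B·CD·B·CD·CD·DA
    A ↦ DA
    B ↦ D
    C ↦ B
    D ↦ CD

A->DA, B->D, C->B, D->CD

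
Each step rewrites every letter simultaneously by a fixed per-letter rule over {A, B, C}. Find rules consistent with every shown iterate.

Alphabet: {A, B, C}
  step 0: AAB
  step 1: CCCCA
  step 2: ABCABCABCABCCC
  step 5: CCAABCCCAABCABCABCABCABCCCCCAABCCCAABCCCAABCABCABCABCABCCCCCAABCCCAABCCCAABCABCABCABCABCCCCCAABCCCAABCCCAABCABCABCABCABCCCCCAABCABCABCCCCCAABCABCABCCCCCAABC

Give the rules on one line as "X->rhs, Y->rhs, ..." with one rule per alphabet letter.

A->CC, B->A, C->ABC

  step 1 ⇒ step 2: CCCCA ⇒ ABC·ABC·ABC·ABC·CC
    A ↦ CC
    C ↦ ABC
  step 0 ⇒ step 1: AAB ⇒ CC·CC·A
    B ↦ A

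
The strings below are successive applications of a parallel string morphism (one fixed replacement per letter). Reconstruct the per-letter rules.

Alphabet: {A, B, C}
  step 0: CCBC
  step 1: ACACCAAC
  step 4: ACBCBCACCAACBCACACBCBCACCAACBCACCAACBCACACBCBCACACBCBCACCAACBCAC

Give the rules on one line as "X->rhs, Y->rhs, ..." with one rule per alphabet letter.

  step 0 ⇒ step 1: CCBC ⇒ AC·AC·CA·AC
    B ↦ CA
    C ↦ AC
    A ↦ BC  (constrained at step 1)

A->BC, B->CA, C->AC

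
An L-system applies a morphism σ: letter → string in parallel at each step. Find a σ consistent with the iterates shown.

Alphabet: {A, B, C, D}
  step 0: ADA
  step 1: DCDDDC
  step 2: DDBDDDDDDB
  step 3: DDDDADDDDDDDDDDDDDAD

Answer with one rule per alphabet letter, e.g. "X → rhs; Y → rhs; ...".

A->DC, B->AD, C->B, D->DD

  step 2 ⇒ step 3: DDBDDDDDDB ⇒ DD·DD·AD·DD·DD·DD·DD·DD·DD·AD
    B ↦ AD
    D ↦ DD
  step 0 ⇒ step 1: ADA ⇒ DC·DD·DC
    A ↦ DC
  step 1 ⇒ step 2: DCDDDC ⇒ DD·B·DD·DD·DD·B
    C ↦ B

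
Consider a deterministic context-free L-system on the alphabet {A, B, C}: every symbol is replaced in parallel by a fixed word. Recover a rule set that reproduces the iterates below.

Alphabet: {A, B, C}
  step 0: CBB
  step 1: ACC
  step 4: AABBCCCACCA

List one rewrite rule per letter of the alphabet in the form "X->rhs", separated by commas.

  step 0 ⇒ step 1: CBB ⇒ A·C·C
    B ↦ C
    C ↦ A
    A ↦ BBC  (constrained at step 1)

A->BBC, B->C, C->A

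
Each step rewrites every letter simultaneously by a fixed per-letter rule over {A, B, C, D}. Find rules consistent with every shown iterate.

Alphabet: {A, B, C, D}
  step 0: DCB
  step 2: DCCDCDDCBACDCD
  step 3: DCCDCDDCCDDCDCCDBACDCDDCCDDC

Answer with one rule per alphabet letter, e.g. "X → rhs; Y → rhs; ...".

  step 2 ⇒ step 3: DCCDCDDCBACDCD ⇒ DC·CD·CD·DC·CD·DC·DC·CD·BAC·D·CD·DC·CD·DC
    A ↦ D
    B ↦ BAC
    C ↦ CD
    D ↦ DC

A->D, B->BAC, C->CD, D->DC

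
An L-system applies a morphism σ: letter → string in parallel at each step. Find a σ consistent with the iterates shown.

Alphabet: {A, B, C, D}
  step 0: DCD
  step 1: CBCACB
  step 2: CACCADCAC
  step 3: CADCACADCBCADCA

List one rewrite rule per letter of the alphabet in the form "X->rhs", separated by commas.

A->D, B->C, C->CA, D->CB

  step 2 ⇒ step 3: CACCADCAC ⇒ CA·D·CA·CA·D·CB·CA·D·CA
    A ↦ D
    C ↦ CA
    D ↦ CB
  step 1 ⇒ step 2: CBCACB ⇒ CA·C·CA·D·CA·C
    B ↦ C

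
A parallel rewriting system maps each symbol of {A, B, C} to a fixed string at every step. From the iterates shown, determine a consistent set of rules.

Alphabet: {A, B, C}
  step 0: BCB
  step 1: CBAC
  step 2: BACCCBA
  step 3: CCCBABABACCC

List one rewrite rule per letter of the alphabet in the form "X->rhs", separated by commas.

  step 2 ⇒ step 3: BACCCBA ⇒ C·CC·BA·BA·BA·C·CC
    A ↦ CC
    B ↦ C
    C ↦ BA

A->CC, B->C, C->BA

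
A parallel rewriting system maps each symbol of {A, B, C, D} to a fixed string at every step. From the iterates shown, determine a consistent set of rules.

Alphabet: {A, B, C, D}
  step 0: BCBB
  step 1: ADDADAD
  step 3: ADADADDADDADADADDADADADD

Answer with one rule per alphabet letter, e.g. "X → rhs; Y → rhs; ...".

A->BB, B->AD, C->D, D->BC

  step 0 ⇒ step 1: BCBB ⇒ AD·D·AD·AD
    B ↦ AD
    C ↦ D
    A ↦ BB  (constrained at step 1)
    D ↦ BC  (constrained at step 1)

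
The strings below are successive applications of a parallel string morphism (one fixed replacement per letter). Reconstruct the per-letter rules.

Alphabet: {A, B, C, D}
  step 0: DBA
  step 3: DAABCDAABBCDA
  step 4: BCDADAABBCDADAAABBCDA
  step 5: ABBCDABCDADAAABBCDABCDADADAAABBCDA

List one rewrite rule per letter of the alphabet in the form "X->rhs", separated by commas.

  step 4 ⇒ step 5: BCDADAABBCDADAAABBCDA ⇒ A·B·BC·DA·BC·DA·DA·A·A·B·BC·DA·BC·DA·DA·DA·A·A·B·BC·DA
    A ↦ DA
    B ↦ A
    C ↦ B
    D ↦ BC

A->DA, B->A, C->B, D->BC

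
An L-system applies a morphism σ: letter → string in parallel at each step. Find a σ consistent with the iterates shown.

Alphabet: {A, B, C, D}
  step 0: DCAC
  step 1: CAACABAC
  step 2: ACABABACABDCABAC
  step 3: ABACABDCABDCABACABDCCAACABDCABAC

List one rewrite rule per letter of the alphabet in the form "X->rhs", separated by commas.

A->AB, B->DC, C->AC, D->CA

  step 2 ⇒ step 3: ACABABACABDCABAC ⇒ AB·AC·AB·DC·AB·DC·AB·AC·AB·DC·CA·AC·AB·DC·AB·AC
    A ↦ AB
    B ↦ DC
    C ↦ AC
    D ↦ CA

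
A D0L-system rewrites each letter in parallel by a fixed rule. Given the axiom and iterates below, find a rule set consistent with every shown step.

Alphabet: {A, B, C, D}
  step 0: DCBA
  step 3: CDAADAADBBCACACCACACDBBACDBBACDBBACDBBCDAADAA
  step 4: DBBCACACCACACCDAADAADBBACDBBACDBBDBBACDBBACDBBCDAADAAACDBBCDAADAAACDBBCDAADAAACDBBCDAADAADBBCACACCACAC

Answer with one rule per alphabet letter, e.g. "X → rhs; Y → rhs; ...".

  step 3 ⇒ step 4: CDAADAADBBCACACCACACDBBACDBBACDBBACDBBCDAADAA ⇒ DBB·C·AC·AC·C·AC·AC·C·DAA·DAA·DBB·AC·DBB·AC·DBB·DBB·AC·DBB·AC·DBB·C·DAA·DAA·AC·DBB·C·DAA·DAA·AC·DBB·C·DAA·DAA·AC·DBB·C·DAA·DAA·DBB·C·AC·AC·C·AC·AC
    A ↦ AC
    B ↦ DAA
    C ↦ DBB
    D ↦ C

A->AC, B->DAA, C->DBB, D->C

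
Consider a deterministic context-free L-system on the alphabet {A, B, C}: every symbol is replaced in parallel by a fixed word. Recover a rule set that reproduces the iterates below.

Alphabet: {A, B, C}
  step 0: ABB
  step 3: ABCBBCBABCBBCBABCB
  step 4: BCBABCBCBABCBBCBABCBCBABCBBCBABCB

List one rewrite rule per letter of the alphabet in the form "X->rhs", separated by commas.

  step 3 ⇒ step 4: ABCBBCBABCBBCBABCB ⇒ B·CB·AB·CB·CB·AB·CB·B·CB·AB·CB·CB·AB·CB·B·CB·AB·CB
    A ↦ B
    B ↦ CB
    C ↦ AB

A->B, B->CB, C->AB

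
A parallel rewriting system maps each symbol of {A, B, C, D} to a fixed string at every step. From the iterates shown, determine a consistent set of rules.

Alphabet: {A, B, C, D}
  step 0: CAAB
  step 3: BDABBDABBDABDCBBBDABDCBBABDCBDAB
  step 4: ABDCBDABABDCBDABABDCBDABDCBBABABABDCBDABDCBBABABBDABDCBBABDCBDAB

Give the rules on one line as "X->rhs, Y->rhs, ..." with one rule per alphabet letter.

A->BD, B->AB, C->BB, D->DC

  step 3 ⇒ step 4: BDABBDABBDABDCBBBDABDCBBABDCBDAB ⇒ AB·DC·BD·AB·AB·DC·BD·AB·AB·DC·BD·AB·DC·BB·AB·AB·AB·DC·BD·AB·DC·BB·AB·AB·BD·AB·DC·BB·AB·DC·BD·AB
    A ↦ BD
    B ↦ AB
    C ↦ BB
    D ↦ DC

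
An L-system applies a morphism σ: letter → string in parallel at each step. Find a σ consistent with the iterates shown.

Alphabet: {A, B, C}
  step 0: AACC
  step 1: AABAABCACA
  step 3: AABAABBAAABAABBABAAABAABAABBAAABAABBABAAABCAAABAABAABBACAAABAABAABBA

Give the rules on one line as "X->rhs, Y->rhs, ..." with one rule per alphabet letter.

  step 0 ⇒ step 1: AACC ⇒ AAB·AAB·CA·CA
    A ↦ AAB
    C ↦ CA
    B ↦ BA  (constrained at step 1)

A->AAB, B->BA, C->CA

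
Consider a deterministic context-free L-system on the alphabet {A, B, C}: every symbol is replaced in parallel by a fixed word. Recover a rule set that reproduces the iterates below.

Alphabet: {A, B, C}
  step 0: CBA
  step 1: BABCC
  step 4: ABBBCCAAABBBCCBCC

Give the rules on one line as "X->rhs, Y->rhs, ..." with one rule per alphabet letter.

  step 0 ⇒ step 1: CBA ⇒ B·A·BCC
    A ↦ BCC
    B ↦ A
    C ↦ B

A->BCC, B->A, C->B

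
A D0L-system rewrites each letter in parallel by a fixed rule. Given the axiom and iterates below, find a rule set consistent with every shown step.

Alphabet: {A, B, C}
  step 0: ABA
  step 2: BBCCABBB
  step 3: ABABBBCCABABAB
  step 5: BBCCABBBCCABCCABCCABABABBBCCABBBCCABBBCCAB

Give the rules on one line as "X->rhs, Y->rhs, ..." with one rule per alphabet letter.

  step 2 ⇒ step 3: BBCCABBB ⇒ AB·AB·B·B·CC·AB·AB·AB
    A ↦ CC
    B ↦ AB
    C ↦ B

A->CC, B->AB, C->B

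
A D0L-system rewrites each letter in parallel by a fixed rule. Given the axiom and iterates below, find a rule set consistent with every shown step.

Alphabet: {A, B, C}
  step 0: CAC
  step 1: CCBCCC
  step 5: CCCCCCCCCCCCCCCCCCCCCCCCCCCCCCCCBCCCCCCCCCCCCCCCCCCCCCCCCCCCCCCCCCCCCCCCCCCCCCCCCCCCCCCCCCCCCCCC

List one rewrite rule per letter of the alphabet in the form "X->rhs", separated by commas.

A->BC, B->AC, C->CC

  step 0 ⇒ step 1: CAC ⇒ CC·BC·CC
    A ↦ BC
    C ↦ CC
    B ↦ AC  (constrained at step 1)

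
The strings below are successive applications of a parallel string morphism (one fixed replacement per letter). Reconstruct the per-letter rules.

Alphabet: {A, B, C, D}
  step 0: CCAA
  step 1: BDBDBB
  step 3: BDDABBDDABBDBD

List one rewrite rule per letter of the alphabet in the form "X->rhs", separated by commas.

A->B, B->C, C->BD, D->DA

  step 0 ⇒ step 1: CCAA ⇒ BD·BD·B·B
    A ↦ B
    C ↦ BD
    B ↦ C  (constrained at step 1)
    D ↦ DA  (constrained at step 1)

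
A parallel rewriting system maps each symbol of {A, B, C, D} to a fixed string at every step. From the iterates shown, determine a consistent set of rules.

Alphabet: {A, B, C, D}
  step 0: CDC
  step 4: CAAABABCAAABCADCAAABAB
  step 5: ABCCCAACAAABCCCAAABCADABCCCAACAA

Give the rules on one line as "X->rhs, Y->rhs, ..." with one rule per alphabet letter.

A->C, B->AA, C->AB, D->AD

  step 4 ⇒ step 5: CAAABABCAAABCADCAAABAB ⇒ AB·C·C·C·AA·C·AA·AB·C·C·C·AA·AB·C·AD·AB·C·C·C·AA·C·AA
    A ↦ C
    B ↦ AA
    C ↦ AB
    D ↦ AD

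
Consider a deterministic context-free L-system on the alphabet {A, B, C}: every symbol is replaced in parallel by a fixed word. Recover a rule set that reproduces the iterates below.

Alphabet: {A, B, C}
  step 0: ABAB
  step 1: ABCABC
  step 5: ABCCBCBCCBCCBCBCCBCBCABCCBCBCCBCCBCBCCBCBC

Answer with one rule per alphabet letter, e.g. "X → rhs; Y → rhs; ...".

  step 0 ⇒ step 1: ABAB ⇒ AB·C·AB·C
    A ↦ AB
    B ↦ C
    C ↦ CB  (constrained at step 1)

A->AB, B->C, C->CB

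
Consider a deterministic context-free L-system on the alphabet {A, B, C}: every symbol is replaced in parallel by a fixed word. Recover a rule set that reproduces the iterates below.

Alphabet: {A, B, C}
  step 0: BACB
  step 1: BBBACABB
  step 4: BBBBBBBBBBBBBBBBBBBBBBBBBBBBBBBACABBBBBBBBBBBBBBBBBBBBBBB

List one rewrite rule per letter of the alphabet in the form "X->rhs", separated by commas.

A->B, B->BB, C->ACA

  step 0 ⇒ step 1: BACB ⇒ BB·B·ACA·BB
    A ↦ B
    B ↦ BB
    C ↦ ACA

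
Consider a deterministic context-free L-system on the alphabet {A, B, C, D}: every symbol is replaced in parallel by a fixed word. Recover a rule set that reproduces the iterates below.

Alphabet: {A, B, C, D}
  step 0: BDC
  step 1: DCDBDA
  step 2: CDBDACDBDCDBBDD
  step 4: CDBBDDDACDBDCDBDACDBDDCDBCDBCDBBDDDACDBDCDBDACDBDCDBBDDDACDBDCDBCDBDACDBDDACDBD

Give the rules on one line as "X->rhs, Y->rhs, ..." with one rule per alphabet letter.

  step 1 ⇒ step 2: DCDBDA ⇒ CDB·DA·CDB·D·CDB·BDD
    A ↦ BDD
    B ↦ D
    C ↦ DA
    D ↦ CDB

A->BDD, B->D, C->DA, D->CDB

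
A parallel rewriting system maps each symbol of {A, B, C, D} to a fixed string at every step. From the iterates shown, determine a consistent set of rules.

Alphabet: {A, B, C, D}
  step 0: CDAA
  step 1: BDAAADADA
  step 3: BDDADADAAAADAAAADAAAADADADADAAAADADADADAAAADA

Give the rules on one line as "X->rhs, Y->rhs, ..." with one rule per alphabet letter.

  step 0 ⇒ step 1: CDAA ⇒ BD·AAA·DA·DA
    A ↦ DA
    C ↦ BD
    D ↦ AAA
    B ↦ C  (constrained at step 1)

A->DA, B->C, C->BD, D->AAA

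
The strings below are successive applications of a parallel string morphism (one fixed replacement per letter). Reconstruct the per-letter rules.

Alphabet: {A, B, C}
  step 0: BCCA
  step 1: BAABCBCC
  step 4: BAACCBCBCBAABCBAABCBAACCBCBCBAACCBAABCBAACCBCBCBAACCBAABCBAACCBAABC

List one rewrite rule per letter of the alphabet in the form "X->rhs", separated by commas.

  step 0 ⇒ step 1: BCCA ⇒ BAA·BC·BC·C
    A ↦ C
    B ↦ BAA
    C ↦ BC

A->C, B->BAA, C->BC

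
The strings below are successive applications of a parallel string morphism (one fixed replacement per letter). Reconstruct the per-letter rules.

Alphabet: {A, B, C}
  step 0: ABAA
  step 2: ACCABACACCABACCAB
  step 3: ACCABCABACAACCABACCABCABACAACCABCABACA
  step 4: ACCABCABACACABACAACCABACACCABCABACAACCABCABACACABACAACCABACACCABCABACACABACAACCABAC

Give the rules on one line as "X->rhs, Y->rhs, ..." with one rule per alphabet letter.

  step 3 ⇒ step 4: ACCABCABACAACCABACCABCABACAACCABCABACA ⇒ AC·CAB·CAB·AC·A·CAB·AC·A·AC·CAB·AC·AC·CAB·CAB·AC·A·AC·CAB·CAB·AC·A·CAB·AC·A·AC·CAB·AC·AC·CAB·CAB·AC·A·CAB·AC·A·AC·CAB·AC
    A ↦ AC
    B ↦ A
    C ↦ CAB

A->AC, B->A, C->CAB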